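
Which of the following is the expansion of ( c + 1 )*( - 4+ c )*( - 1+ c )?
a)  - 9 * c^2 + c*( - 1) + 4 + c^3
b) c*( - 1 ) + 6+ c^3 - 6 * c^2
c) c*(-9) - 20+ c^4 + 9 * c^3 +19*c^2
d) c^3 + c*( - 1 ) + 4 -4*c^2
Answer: d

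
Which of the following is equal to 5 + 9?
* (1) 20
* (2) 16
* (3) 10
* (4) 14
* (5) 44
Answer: 4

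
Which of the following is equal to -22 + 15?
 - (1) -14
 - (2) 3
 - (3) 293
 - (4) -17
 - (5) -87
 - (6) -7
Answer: 6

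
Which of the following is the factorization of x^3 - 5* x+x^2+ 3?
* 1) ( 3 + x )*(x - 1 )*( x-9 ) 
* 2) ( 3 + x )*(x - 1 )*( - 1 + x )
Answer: 2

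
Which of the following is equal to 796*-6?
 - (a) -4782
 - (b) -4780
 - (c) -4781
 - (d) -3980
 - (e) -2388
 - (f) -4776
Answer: f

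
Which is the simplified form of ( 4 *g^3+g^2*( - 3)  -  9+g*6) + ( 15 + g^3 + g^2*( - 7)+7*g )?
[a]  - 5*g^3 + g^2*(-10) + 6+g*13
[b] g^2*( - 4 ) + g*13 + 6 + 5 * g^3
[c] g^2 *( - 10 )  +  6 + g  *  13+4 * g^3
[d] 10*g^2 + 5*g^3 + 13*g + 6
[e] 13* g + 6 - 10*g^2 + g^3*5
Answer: e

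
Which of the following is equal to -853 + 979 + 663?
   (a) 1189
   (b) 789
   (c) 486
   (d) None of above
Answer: b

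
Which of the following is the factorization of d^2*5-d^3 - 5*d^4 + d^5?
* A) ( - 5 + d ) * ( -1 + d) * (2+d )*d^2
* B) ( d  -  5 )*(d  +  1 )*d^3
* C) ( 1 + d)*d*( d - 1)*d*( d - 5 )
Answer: C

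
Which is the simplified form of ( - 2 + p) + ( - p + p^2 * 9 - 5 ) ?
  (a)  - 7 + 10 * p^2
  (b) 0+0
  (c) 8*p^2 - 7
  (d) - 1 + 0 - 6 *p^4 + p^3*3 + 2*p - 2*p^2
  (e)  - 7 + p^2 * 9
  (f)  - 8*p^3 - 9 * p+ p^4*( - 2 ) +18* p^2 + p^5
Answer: e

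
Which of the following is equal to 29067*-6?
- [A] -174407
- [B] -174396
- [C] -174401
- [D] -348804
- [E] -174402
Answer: E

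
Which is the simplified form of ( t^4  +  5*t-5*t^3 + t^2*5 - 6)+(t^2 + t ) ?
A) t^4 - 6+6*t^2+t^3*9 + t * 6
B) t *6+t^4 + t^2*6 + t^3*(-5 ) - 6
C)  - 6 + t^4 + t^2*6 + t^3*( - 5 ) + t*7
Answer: B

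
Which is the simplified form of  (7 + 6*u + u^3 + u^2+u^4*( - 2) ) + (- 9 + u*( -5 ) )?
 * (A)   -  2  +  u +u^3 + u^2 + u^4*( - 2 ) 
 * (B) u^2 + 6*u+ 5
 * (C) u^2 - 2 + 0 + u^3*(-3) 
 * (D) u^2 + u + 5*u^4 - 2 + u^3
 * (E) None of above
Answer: A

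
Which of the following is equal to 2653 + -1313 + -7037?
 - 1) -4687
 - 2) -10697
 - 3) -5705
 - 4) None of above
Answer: 4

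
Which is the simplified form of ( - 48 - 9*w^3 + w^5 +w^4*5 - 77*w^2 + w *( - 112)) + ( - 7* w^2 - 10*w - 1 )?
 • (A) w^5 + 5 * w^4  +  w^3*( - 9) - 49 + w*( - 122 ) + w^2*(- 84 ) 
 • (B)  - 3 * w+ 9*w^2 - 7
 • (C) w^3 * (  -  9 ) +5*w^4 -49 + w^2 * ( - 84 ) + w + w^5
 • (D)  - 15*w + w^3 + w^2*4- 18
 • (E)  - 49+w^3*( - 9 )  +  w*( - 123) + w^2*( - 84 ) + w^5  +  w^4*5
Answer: A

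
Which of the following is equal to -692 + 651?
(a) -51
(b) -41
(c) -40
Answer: b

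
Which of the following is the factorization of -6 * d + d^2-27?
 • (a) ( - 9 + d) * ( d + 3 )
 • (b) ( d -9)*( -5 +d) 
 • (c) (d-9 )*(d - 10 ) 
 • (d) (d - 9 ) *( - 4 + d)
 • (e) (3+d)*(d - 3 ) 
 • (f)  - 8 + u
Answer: a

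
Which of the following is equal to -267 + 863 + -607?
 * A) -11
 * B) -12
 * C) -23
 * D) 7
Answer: A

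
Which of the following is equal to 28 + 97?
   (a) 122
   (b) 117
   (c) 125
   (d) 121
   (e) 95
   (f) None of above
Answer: c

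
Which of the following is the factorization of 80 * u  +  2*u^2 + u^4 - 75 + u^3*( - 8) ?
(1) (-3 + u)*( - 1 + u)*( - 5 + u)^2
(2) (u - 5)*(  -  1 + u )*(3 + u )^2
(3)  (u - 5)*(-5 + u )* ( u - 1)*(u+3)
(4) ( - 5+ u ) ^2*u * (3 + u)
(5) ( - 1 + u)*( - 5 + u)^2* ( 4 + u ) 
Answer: 3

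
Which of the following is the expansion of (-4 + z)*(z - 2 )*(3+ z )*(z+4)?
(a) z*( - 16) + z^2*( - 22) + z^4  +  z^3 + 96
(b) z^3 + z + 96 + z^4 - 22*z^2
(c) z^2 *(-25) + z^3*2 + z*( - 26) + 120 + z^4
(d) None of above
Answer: a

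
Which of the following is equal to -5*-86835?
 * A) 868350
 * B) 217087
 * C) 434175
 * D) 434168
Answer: C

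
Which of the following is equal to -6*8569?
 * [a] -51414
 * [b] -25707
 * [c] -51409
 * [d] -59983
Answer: a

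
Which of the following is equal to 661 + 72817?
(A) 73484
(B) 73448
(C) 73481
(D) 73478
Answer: D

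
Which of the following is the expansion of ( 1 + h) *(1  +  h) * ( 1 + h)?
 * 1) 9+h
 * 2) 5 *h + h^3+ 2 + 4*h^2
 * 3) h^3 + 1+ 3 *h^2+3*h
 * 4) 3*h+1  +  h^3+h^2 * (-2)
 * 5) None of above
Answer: 3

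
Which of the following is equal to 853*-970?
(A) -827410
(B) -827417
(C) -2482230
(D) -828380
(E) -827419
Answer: A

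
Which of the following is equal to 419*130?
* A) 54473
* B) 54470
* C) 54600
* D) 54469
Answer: B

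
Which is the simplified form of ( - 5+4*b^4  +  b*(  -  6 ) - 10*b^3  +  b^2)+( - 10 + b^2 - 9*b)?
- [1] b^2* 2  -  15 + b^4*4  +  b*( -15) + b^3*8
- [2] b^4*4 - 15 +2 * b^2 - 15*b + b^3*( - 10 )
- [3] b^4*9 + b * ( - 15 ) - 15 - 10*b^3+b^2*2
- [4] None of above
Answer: 2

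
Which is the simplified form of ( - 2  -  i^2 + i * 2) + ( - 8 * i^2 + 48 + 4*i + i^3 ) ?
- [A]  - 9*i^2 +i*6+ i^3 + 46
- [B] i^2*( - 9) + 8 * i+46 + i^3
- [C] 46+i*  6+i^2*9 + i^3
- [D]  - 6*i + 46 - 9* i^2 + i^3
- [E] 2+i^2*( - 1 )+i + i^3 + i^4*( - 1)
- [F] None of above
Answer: A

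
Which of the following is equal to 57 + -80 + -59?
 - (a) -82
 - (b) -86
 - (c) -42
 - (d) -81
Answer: a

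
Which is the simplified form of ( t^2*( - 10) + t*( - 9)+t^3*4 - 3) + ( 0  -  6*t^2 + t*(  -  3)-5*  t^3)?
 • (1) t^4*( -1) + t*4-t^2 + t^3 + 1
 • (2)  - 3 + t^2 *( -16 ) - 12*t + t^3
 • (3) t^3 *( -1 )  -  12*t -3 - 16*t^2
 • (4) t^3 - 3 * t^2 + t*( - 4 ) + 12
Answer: 3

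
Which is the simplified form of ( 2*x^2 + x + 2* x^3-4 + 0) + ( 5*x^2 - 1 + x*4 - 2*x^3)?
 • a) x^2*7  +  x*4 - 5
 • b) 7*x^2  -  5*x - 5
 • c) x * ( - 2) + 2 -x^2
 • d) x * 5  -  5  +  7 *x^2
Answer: d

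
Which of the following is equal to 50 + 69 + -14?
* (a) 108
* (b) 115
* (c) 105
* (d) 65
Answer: c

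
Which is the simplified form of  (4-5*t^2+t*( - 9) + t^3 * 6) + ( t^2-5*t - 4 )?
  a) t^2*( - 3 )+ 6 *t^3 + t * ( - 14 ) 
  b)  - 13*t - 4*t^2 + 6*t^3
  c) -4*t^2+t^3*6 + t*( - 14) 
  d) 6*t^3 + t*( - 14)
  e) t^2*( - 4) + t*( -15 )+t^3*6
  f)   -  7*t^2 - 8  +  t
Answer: c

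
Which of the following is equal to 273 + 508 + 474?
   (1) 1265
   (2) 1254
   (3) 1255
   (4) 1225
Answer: 3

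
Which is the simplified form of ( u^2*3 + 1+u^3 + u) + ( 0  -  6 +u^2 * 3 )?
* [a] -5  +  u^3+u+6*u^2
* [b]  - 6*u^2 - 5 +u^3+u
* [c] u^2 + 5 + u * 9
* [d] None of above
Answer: a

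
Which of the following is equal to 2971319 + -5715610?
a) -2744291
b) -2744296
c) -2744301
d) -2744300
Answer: a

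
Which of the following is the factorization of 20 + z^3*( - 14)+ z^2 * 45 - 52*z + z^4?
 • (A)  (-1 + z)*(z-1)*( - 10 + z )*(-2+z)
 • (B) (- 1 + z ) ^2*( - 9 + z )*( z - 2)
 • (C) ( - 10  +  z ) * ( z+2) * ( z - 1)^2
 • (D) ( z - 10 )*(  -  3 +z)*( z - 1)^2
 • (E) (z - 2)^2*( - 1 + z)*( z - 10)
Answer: A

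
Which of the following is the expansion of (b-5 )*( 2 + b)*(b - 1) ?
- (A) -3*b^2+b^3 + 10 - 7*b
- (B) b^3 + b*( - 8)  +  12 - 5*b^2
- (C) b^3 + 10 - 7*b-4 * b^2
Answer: C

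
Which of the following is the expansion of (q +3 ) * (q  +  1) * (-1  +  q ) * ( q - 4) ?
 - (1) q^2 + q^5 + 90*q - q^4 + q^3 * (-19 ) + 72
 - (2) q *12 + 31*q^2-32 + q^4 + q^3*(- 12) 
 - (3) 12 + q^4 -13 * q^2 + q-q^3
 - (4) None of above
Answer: 3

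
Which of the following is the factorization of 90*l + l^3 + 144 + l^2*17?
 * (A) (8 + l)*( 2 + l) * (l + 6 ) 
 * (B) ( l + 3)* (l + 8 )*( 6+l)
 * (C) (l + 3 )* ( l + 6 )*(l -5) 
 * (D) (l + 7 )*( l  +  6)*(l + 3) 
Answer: B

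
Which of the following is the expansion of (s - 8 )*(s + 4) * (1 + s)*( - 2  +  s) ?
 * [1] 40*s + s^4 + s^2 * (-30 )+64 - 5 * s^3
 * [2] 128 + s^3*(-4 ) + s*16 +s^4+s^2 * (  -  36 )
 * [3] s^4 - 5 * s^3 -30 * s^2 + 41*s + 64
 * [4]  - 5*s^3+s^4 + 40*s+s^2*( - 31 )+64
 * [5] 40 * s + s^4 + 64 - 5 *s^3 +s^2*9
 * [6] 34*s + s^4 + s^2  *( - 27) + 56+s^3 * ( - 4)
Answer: 1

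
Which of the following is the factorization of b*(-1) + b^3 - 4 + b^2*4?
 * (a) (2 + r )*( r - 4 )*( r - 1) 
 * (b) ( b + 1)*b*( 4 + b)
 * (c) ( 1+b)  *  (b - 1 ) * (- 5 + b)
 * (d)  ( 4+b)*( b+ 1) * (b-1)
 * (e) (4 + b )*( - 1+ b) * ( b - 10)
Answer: d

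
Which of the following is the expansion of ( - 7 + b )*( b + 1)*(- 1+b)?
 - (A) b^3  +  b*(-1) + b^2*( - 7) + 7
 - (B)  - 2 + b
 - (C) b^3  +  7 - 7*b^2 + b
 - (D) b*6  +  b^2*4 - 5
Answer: A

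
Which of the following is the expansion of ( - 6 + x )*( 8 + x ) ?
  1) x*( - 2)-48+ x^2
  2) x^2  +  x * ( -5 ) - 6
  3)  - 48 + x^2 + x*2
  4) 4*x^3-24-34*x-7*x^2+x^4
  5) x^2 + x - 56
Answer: 3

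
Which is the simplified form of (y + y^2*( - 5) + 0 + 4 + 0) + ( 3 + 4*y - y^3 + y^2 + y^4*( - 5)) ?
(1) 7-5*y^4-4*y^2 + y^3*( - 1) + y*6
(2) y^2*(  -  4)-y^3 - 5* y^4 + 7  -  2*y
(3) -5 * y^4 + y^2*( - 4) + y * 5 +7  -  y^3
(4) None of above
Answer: 3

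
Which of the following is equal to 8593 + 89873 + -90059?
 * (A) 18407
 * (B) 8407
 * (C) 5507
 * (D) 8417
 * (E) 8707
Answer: B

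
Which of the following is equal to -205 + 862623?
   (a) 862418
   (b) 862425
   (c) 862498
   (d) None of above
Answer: a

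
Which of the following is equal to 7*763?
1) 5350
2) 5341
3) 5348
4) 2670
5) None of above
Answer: 2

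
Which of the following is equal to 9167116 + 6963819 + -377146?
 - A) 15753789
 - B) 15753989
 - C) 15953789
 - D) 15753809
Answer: A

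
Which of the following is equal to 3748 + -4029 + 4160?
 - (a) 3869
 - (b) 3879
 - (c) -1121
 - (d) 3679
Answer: b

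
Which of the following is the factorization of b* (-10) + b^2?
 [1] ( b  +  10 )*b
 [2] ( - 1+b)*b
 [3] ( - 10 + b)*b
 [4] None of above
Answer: 3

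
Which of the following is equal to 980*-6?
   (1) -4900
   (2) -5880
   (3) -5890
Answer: 2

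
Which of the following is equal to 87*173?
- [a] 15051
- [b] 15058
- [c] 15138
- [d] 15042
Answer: a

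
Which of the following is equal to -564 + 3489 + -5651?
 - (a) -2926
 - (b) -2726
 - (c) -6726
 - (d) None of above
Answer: b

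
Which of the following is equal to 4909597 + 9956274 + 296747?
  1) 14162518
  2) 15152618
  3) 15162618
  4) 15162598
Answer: 3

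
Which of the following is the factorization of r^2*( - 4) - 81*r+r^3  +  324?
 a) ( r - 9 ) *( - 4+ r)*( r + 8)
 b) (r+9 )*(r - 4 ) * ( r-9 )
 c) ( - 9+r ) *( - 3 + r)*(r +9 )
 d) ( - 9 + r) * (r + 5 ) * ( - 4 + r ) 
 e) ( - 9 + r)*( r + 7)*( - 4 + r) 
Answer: b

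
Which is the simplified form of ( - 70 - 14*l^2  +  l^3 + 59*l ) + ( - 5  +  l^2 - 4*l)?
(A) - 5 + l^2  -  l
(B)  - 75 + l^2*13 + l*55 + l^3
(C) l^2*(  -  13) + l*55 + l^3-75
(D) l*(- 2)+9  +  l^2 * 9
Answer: C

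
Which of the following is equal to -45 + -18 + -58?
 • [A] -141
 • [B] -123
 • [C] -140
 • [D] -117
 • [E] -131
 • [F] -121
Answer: F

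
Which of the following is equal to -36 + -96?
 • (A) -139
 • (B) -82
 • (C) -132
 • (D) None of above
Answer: C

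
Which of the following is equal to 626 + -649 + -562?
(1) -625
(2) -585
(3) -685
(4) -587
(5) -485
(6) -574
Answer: 2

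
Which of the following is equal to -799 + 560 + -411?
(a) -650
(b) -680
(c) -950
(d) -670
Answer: a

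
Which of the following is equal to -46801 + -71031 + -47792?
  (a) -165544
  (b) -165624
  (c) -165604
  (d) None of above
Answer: b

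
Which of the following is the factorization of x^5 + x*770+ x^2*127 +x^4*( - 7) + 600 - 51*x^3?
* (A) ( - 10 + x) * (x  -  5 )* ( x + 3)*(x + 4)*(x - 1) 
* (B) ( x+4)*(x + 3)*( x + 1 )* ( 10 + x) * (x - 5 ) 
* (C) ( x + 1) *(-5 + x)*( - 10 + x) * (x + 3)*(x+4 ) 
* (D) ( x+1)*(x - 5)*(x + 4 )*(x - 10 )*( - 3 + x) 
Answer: C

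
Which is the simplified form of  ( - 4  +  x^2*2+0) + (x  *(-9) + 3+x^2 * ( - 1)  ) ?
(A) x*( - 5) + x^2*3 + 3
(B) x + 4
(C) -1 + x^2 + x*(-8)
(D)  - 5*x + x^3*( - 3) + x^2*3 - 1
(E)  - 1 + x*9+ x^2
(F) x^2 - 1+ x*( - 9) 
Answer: F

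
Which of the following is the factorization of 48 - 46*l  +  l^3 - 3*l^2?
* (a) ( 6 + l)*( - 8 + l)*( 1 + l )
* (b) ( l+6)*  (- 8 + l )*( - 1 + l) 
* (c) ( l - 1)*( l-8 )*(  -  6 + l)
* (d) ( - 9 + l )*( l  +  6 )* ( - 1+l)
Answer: b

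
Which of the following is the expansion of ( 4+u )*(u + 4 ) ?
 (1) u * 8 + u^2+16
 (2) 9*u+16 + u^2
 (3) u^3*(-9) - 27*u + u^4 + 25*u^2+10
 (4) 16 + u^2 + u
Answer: 1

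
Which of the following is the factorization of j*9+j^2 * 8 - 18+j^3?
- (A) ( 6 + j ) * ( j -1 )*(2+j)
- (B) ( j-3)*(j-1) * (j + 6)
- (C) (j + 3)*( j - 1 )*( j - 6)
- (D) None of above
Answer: D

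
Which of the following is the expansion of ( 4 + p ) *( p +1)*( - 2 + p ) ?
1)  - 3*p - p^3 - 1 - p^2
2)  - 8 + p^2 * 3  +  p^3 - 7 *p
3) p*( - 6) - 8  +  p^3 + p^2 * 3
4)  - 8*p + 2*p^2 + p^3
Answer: 3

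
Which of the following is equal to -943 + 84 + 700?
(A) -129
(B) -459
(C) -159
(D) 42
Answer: C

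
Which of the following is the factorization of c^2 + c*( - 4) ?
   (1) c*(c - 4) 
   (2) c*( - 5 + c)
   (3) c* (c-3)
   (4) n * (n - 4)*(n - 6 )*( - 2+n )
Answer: 1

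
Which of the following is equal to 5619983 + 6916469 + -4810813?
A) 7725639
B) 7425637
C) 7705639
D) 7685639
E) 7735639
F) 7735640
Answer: A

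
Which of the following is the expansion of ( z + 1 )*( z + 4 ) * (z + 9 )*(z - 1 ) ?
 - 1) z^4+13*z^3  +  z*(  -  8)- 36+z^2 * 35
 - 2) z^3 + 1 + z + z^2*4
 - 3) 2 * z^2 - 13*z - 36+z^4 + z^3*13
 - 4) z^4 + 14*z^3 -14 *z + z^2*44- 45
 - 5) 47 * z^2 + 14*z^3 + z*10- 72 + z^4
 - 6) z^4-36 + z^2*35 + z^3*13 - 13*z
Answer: 6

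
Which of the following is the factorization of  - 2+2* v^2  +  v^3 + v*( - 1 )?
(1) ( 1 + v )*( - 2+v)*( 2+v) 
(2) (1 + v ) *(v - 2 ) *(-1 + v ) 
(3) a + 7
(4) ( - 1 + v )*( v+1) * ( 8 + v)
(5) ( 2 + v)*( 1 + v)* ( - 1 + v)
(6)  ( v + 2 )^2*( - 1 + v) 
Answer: 5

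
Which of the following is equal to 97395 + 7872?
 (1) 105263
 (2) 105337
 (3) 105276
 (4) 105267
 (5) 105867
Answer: 4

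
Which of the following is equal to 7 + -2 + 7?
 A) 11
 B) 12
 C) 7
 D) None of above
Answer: B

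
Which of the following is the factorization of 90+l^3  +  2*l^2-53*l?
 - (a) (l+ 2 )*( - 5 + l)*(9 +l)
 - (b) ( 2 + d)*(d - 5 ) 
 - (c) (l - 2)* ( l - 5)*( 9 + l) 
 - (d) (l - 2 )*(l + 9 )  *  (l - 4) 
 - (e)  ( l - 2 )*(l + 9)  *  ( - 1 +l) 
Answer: c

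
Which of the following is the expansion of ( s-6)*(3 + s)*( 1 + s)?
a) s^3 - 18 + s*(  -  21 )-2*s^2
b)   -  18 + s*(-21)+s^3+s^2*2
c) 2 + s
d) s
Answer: a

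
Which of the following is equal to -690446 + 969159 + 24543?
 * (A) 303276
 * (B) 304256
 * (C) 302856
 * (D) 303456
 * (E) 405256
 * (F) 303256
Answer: F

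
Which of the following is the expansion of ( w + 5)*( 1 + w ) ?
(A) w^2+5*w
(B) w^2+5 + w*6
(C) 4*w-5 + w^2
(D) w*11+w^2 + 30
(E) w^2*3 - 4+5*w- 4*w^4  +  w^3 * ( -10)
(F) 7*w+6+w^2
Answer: B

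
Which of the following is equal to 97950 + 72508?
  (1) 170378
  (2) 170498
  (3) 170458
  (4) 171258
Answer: 3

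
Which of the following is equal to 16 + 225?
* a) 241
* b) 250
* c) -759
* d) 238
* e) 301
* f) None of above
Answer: a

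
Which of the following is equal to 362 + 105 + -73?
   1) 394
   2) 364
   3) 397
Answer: 1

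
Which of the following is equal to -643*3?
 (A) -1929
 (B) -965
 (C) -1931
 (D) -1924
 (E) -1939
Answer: A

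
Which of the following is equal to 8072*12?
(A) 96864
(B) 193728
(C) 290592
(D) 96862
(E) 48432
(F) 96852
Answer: A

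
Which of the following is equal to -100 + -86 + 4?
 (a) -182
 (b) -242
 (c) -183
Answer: a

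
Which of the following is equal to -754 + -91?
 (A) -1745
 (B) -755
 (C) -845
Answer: C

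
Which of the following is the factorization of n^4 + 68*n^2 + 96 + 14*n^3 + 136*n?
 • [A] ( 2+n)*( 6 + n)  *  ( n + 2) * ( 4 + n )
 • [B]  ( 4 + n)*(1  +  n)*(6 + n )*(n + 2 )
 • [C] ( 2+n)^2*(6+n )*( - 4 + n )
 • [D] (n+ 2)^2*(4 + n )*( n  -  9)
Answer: A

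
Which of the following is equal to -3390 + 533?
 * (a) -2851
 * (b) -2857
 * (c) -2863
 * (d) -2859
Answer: b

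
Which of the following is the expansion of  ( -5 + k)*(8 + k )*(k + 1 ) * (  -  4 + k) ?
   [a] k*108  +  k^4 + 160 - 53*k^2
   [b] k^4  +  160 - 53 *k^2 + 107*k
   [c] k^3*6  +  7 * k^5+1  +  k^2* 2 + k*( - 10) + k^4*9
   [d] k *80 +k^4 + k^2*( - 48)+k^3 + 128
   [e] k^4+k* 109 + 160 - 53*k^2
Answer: a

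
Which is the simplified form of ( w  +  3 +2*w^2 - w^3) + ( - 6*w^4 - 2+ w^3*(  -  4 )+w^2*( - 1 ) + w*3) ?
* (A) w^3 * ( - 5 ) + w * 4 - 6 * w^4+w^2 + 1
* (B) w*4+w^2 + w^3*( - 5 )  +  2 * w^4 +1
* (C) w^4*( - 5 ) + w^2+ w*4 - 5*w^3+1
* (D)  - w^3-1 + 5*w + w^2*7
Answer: A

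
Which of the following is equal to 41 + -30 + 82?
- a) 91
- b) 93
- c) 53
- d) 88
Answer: b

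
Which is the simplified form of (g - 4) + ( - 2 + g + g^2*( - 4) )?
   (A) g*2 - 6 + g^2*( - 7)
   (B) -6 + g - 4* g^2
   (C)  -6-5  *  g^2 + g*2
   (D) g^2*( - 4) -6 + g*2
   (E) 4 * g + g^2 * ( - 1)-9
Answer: D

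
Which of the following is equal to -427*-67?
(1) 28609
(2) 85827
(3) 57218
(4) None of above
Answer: 1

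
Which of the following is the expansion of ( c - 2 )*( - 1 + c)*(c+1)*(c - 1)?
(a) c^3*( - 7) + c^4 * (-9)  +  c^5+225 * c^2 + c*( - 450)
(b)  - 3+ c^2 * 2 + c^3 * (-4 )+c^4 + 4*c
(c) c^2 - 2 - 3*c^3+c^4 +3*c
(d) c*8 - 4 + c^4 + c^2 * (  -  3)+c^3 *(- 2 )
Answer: c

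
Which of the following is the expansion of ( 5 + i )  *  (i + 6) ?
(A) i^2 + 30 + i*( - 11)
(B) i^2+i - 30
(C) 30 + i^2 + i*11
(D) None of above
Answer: C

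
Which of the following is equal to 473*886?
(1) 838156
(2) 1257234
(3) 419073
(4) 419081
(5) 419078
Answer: 5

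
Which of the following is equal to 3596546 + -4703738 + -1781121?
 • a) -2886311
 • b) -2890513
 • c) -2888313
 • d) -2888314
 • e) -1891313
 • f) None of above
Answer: c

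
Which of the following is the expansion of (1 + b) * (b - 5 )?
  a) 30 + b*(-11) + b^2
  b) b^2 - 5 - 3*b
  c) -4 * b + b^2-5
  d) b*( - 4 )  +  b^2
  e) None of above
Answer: c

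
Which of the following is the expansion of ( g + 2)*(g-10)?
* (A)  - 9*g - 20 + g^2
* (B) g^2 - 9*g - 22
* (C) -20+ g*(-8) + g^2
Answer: C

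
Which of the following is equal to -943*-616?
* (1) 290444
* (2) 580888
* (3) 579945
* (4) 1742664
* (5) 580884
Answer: 2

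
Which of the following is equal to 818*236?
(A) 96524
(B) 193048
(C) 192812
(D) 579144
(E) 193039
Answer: B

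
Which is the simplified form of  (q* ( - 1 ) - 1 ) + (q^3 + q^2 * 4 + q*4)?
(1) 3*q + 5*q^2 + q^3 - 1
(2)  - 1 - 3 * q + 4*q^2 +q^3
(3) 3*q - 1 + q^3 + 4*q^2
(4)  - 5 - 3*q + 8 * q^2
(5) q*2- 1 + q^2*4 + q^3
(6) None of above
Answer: 3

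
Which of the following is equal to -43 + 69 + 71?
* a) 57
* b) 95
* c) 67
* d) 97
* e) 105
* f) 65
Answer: d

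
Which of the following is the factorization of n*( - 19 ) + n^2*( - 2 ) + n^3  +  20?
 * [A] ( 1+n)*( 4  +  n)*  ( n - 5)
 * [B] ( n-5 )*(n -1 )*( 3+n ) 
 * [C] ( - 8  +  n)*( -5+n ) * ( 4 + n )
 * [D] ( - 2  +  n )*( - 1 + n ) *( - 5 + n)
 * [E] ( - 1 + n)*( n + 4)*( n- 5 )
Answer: E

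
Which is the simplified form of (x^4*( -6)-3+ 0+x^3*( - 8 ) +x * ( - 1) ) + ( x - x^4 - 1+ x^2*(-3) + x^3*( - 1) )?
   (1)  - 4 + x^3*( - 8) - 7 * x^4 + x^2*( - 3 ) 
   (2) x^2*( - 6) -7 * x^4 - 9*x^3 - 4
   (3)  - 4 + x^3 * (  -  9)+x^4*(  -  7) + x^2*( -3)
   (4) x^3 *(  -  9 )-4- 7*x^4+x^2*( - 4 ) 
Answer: 3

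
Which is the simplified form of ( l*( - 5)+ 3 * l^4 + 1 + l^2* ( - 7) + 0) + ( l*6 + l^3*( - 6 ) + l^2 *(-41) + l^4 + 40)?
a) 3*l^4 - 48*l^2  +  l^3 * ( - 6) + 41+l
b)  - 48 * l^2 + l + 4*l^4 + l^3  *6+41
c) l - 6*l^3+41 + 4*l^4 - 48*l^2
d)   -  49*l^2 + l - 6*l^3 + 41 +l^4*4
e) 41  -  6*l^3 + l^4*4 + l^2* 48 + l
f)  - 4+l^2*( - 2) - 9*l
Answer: c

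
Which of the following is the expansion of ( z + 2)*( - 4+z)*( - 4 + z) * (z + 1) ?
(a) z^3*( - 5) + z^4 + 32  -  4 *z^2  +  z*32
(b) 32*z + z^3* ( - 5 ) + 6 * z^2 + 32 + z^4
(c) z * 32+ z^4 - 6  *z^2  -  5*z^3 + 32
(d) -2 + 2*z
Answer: c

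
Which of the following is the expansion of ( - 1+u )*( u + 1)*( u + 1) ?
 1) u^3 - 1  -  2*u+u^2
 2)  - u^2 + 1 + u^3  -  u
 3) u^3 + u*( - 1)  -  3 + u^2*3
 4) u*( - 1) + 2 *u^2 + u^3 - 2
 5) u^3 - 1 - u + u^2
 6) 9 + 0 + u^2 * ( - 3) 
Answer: 5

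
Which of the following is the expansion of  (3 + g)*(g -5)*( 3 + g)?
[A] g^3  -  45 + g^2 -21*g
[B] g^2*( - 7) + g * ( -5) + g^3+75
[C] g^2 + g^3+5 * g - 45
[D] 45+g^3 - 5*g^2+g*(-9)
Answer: A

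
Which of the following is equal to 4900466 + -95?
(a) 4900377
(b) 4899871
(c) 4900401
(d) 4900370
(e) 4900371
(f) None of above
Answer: e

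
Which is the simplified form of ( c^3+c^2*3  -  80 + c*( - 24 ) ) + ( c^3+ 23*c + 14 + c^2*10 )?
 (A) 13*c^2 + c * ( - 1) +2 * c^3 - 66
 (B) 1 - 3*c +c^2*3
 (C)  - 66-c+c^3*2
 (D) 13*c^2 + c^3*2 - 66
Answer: A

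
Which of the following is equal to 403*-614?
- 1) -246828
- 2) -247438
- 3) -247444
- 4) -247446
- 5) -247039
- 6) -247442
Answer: 6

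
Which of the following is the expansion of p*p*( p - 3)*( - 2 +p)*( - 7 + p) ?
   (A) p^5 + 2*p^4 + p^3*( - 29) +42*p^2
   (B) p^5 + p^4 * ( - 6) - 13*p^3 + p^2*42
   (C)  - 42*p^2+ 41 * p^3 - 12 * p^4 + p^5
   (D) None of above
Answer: C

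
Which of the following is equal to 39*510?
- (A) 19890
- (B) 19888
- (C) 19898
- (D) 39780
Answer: A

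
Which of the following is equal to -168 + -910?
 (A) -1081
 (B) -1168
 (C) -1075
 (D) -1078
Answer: D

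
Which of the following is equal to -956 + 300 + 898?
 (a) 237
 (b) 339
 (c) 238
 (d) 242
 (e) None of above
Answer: d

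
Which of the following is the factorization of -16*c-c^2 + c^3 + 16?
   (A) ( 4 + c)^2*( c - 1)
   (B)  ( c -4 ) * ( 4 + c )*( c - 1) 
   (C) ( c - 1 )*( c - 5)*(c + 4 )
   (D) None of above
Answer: B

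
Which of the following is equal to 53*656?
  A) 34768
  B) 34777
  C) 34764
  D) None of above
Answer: A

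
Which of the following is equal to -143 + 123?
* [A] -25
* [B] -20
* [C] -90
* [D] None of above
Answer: B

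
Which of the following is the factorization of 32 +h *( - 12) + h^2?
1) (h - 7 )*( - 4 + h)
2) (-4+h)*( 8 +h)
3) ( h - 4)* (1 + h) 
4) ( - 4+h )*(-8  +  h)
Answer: 4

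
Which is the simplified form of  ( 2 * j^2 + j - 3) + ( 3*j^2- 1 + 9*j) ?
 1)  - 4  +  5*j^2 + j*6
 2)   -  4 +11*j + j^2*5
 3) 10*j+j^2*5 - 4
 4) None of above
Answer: 3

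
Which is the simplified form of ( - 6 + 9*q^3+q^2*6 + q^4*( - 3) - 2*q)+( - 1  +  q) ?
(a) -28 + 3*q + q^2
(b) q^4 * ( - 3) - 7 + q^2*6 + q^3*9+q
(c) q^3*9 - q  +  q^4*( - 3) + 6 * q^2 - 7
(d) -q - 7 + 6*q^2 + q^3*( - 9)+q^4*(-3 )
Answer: c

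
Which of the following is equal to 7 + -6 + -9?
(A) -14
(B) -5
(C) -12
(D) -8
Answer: D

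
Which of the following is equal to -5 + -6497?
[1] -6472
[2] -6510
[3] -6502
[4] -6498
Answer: 3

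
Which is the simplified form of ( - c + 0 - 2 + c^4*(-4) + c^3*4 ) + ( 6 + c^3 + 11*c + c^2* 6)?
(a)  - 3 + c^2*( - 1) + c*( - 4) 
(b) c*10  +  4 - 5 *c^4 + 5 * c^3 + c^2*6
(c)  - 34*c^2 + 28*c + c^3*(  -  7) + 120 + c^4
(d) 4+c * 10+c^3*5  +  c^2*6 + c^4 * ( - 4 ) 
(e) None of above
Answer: d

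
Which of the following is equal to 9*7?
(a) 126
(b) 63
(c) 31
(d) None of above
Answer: b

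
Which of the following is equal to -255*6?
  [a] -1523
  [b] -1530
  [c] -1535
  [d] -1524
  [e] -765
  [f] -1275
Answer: b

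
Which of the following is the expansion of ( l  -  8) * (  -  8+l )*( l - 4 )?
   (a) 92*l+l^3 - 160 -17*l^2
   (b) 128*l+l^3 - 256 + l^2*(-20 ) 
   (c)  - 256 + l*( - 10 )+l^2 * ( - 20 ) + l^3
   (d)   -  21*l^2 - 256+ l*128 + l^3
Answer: b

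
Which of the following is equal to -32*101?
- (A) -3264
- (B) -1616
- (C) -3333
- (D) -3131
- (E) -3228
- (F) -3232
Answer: F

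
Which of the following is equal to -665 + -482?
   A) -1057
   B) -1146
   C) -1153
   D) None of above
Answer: D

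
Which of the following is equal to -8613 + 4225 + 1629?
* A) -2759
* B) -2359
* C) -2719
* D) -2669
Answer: A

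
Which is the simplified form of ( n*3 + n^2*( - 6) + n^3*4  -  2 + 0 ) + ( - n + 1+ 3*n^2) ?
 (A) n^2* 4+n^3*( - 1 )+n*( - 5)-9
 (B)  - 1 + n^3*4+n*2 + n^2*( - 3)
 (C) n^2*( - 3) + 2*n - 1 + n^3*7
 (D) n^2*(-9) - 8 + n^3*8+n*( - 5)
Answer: B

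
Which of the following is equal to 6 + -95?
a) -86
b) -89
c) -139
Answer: b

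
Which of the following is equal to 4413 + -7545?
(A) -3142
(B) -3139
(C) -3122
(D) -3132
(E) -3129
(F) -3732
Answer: D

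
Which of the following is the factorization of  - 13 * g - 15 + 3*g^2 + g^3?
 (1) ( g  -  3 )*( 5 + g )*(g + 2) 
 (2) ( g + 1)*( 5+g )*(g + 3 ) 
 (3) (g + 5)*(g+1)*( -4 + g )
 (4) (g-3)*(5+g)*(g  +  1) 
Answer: 4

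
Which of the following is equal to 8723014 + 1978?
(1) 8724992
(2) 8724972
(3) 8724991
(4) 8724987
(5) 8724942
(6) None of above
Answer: 1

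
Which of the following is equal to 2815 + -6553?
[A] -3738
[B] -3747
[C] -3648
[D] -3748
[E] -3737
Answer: A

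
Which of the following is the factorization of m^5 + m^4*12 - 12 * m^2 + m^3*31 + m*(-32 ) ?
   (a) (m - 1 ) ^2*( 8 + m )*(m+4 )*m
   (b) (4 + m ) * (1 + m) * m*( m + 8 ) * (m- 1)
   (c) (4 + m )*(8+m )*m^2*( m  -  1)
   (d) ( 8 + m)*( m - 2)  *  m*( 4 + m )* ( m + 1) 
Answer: b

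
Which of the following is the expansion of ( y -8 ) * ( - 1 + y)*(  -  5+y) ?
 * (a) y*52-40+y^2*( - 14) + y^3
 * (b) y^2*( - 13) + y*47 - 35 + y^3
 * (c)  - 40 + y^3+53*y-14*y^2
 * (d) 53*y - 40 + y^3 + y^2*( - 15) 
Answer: c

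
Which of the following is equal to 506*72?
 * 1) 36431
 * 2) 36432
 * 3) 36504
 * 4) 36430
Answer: 2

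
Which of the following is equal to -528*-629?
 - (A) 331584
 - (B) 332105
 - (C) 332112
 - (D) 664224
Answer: C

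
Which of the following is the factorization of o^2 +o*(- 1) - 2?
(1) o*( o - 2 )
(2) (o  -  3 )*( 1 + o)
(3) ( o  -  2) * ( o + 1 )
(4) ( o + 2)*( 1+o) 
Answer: 3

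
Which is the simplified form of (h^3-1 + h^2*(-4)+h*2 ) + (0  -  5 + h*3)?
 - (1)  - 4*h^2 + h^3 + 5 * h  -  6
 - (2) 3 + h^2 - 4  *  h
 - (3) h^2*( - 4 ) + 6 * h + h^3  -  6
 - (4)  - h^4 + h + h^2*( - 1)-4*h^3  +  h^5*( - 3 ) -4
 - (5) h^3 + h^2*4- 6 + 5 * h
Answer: 1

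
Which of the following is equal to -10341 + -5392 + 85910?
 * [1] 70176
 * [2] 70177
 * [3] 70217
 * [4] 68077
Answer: 2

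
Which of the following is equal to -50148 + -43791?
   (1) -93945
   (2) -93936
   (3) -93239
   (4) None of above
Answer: 4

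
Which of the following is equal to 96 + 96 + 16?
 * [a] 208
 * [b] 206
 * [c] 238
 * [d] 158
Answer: a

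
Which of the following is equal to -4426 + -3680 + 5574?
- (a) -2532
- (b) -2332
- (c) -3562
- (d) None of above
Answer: a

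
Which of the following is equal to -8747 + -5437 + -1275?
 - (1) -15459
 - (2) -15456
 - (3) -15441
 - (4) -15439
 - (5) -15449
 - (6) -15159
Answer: 1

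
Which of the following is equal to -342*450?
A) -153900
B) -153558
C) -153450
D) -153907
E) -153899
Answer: A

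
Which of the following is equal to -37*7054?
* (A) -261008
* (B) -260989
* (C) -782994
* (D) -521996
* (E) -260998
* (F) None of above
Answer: E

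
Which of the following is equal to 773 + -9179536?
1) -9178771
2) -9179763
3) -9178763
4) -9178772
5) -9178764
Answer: 3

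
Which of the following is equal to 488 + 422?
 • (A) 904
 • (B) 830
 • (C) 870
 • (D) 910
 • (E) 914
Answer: D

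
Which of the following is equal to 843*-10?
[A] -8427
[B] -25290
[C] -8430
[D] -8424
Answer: C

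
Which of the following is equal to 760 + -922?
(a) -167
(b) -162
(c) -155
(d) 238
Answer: b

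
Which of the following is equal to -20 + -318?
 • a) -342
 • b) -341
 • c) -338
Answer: c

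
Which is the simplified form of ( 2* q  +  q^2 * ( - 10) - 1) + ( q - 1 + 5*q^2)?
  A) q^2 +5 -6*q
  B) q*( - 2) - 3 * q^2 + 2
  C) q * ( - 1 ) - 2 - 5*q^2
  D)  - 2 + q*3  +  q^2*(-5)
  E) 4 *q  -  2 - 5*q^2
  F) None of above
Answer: D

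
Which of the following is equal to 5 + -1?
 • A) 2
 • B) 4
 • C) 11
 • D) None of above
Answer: B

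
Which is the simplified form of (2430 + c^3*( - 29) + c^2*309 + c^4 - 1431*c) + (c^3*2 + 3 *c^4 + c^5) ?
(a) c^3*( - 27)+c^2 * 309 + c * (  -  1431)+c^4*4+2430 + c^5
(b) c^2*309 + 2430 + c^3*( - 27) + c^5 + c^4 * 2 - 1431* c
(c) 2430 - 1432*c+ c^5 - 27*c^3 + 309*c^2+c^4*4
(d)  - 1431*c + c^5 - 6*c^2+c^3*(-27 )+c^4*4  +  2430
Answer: a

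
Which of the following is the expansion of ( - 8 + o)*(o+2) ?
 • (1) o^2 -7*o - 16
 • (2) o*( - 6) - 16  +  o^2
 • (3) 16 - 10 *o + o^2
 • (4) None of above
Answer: 2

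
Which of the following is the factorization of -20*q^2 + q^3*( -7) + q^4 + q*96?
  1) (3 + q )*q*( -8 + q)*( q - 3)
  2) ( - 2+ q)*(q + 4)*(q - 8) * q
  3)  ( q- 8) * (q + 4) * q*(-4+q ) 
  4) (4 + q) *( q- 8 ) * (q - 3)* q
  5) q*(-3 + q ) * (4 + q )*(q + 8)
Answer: 4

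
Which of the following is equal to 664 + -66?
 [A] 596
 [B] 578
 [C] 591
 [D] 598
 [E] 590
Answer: D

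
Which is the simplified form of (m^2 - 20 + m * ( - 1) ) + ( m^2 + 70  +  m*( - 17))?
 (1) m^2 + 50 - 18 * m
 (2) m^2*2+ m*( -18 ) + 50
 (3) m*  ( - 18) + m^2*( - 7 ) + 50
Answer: 2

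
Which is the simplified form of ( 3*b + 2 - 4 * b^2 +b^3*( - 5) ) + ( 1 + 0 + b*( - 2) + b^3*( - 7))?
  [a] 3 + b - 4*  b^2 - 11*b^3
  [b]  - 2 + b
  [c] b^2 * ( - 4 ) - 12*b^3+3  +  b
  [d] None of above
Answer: c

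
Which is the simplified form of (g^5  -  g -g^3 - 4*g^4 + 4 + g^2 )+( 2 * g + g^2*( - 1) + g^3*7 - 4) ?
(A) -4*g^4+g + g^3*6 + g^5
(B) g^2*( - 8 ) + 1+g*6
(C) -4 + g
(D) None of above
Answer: A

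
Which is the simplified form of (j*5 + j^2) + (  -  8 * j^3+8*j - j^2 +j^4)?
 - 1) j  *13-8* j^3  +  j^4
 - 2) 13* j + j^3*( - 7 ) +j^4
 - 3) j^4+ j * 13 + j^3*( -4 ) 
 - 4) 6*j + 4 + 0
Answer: 1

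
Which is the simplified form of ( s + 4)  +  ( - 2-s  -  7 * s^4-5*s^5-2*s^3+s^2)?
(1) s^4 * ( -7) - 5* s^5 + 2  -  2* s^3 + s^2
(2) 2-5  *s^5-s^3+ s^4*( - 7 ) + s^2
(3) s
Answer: 1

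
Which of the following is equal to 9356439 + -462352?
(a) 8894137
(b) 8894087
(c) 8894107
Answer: b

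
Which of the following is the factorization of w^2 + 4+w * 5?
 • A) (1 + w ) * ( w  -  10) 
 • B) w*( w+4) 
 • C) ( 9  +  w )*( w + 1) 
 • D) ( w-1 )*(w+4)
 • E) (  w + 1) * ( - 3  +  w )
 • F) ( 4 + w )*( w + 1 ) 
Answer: F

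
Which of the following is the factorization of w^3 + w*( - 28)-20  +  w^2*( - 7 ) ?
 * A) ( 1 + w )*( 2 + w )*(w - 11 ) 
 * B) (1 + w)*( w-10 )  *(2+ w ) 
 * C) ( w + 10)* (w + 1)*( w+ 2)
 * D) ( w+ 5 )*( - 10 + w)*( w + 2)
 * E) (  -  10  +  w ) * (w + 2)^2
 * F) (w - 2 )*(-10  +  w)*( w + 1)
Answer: B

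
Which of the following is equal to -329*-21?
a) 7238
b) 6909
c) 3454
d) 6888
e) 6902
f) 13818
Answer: b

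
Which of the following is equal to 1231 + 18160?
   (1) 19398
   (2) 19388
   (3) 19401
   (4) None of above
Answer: 4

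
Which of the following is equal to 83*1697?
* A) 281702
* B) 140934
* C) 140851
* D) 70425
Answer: C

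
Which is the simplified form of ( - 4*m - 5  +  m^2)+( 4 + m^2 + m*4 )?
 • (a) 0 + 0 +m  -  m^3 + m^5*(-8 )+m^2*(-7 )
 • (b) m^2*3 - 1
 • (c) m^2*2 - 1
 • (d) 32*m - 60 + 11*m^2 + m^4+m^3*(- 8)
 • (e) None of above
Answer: c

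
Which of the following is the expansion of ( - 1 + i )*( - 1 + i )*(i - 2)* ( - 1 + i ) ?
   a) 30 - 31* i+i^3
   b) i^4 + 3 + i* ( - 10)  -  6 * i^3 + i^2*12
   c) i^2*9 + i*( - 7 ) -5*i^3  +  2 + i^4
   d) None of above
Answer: c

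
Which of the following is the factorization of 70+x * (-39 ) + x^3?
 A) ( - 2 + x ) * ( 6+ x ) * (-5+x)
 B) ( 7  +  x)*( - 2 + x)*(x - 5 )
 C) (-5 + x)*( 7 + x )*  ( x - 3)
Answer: B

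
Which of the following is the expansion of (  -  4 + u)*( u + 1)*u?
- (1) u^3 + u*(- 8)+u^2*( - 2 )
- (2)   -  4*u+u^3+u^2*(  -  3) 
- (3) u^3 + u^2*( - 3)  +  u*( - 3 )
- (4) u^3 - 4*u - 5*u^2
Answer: 2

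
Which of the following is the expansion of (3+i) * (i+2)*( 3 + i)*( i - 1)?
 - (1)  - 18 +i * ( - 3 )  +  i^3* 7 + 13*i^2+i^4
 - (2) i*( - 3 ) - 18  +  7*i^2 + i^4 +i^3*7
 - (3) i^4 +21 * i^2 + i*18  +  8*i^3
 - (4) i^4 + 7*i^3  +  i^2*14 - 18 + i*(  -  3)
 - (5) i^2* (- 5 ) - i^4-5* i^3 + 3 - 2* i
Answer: 1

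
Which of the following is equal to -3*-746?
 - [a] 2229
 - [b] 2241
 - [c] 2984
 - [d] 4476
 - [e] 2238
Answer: e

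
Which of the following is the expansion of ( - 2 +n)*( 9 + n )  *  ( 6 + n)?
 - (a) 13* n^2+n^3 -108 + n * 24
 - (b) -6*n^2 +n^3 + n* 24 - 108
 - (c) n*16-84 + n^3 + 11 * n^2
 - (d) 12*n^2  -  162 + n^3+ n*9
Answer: a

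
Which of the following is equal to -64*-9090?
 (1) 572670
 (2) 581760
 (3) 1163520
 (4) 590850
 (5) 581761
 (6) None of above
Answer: 2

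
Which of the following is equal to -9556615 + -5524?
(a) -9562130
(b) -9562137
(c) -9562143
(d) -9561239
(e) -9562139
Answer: e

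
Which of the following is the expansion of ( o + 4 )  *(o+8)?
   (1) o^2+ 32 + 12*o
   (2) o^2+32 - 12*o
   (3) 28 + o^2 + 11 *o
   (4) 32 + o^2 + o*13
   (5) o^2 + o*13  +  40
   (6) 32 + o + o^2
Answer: 1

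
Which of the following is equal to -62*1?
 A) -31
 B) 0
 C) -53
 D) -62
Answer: D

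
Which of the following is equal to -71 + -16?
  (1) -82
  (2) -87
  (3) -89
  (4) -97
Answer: 2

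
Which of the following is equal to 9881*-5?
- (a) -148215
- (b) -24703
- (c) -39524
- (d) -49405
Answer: d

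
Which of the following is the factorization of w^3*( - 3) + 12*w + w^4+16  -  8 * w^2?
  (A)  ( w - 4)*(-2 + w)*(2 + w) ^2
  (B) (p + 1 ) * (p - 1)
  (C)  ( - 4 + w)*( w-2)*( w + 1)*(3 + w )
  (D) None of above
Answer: D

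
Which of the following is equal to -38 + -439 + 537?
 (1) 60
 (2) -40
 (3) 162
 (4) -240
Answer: 1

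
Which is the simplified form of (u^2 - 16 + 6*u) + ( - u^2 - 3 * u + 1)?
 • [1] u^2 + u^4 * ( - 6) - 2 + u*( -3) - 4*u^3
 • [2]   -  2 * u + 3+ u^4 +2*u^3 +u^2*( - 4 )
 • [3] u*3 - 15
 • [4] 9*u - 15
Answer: 3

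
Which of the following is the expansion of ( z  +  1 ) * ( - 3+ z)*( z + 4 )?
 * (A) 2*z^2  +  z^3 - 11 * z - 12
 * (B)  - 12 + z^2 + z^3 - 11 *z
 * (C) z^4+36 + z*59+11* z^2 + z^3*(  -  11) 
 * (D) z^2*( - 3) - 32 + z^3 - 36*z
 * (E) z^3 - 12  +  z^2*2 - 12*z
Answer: A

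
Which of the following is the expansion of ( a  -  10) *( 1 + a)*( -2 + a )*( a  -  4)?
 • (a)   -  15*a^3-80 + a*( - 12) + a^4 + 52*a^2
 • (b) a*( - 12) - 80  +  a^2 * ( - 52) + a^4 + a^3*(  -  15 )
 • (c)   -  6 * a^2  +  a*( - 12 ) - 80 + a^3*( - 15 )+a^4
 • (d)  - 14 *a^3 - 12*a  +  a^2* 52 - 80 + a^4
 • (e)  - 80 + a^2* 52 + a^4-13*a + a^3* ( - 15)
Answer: a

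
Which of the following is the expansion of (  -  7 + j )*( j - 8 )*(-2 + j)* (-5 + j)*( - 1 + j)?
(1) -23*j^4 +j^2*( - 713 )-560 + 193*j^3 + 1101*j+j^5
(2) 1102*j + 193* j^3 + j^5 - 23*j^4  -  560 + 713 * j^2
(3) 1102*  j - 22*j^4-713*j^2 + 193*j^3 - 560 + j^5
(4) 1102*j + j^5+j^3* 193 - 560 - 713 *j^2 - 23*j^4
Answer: 4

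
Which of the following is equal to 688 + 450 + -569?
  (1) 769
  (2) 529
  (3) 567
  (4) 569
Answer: 4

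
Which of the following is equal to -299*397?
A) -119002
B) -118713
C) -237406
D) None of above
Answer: D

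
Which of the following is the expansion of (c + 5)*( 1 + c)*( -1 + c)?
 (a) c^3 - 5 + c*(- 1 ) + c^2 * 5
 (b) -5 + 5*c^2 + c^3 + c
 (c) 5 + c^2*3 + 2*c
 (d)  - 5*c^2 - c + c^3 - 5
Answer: a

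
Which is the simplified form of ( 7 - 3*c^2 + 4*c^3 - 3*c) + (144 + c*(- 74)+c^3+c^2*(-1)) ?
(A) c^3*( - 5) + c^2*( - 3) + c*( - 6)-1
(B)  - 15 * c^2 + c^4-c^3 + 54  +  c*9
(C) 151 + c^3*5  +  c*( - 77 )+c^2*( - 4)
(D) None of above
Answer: C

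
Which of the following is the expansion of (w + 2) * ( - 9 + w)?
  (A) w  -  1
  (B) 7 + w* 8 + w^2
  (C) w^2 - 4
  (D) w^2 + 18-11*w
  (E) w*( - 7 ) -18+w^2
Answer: E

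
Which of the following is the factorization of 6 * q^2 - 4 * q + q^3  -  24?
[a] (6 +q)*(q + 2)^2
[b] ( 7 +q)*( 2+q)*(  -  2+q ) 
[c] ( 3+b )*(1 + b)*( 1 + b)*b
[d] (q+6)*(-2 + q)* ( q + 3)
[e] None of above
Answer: e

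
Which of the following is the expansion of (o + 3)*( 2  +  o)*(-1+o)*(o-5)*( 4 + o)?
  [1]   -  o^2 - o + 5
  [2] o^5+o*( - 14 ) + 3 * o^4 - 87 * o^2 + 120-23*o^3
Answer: 2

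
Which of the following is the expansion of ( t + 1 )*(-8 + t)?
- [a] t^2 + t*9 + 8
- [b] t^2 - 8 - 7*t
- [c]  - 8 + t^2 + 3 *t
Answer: b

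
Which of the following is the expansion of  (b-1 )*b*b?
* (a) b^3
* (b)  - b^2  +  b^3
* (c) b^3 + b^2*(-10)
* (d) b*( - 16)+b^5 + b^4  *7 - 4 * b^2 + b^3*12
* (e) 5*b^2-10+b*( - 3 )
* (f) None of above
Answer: b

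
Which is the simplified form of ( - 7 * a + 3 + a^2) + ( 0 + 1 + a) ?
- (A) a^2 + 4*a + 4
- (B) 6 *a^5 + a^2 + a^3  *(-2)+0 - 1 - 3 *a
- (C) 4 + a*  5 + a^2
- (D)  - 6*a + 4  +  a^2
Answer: D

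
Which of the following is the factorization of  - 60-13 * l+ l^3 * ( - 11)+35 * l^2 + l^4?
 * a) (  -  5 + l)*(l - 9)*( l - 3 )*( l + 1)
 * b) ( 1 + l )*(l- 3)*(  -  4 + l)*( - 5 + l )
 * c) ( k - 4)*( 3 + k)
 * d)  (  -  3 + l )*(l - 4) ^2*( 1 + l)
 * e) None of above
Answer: b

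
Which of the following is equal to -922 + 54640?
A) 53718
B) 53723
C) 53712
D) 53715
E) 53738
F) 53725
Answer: A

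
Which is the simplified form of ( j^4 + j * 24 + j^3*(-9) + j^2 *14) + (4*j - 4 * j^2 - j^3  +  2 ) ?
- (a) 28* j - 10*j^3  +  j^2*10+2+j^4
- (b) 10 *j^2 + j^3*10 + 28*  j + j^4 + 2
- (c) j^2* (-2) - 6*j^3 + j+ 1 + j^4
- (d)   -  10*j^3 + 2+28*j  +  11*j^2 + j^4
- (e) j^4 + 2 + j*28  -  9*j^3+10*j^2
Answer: a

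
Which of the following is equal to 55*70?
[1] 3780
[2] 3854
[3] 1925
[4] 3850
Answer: 4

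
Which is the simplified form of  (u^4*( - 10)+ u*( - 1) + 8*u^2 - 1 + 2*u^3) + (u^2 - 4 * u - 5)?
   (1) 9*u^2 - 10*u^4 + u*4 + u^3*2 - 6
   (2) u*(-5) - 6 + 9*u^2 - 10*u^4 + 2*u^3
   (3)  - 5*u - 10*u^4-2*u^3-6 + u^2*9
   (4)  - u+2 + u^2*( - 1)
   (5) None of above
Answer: 2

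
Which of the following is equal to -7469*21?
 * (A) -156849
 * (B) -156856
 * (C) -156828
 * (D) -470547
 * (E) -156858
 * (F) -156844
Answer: A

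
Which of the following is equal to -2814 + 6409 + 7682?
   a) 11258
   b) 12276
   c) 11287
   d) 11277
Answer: d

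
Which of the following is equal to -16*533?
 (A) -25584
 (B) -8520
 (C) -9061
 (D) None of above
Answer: D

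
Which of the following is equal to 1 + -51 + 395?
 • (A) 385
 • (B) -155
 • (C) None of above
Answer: C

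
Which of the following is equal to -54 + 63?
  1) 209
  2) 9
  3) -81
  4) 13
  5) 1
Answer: 2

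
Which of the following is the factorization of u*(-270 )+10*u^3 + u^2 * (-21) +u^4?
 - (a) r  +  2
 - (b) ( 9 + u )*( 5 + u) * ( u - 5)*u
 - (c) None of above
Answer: c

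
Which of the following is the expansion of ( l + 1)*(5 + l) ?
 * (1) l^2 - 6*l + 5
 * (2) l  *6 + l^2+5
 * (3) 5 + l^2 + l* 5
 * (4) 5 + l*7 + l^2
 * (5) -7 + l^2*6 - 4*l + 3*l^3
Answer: 2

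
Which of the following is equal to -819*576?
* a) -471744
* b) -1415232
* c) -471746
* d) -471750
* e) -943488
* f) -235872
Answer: a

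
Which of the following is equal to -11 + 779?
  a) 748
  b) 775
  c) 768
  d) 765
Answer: c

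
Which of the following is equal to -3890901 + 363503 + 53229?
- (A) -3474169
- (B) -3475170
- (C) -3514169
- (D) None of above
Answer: A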